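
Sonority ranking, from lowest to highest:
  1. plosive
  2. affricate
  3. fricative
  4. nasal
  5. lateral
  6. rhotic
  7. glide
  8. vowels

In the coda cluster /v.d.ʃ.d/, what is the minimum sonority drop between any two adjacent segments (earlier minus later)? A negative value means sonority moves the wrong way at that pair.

-2

/v/: fricative = 3.
/d/: plosive = 1.
/ʃ/: fricative = 3.
/d/: plosive = 1.
/v/→/d/: change +2.
/d/→/ʃ/: change -2.
/ʃ/→/d/: change +2.
Minimum = -2.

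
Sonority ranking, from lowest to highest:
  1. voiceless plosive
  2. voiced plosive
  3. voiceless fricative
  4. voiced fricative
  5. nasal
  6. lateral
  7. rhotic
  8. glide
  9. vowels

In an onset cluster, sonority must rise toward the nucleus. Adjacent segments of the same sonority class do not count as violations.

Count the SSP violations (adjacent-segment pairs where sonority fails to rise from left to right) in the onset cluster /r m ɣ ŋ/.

/r/ is a rhotic (sonority 7).
/m/ is a nasal (sonority 5).
/ɣ/ is a voiced fricative (sonority 4).
/ŋ/ is a nasal (sonority 5).
/r/→/m/: 7→5 (does not rise) — violation.
/m/→/ɣ/: 5→4 (does not rise) — violation.
/ɣ/→/ŋ/: 4→5 (rises) — ok.

2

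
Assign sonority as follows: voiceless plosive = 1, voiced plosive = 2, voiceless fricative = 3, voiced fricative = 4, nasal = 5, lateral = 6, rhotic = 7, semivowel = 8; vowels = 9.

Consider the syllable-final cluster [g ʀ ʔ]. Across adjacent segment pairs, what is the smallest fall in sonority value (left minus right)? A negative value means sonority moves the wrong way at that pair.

/g/ is a voiced plosive (sonority 2).
/ʀ/ is a rhotic (sonority 7).
/ʔ/ is a voiceless plosive (sonority 1).
/g/→/ʀ/: change -5.
/ʀ/→/ʔ/: change +6.
Minimum = -5.

-5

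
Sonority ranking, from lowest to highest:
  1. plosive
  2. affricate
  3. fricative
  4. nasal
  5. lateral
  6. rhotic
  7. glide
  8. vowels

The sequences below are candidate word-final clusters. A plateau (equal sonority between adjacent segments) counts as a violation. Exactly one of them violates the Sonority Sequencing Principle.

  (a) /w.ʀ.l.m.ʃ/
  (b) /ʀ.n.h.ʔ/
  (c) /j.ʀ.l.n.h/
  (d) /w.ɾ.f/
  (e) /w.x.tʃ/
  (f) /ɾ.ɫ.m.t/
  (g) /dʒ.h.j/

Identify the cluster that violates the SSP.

(a) 7-6-5-4-3 → obeys
(b) 6-4-3-1 → obeys
(c) 7-6-5-4-3 → obeys
(d) 7-6-3 → obeys
(e) 7-3-2 → obeys
(f) 6-5-4-1 → obeys
(g) 2-3-7 → violates

g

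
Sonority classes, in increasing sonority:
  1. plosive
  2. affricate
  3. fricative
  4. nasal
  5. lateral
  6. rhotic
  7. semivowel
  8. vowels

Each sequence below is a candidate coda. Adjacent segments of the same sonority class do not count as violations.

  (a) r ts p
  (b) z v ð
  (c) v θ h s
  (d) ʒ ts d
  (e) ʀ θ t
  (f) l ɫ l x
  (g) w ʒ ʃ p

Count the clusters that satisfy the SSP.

7

(a) r ts p: profile 6-2-1 — obeys.
(b) z v ð: profile 3-3-3 — obeys.
(c) v θ h s: profile 3-3-3-3 — obeys.
(d) ʒ ts d: profile 3-2-1 — obeys.
(e) ʀ θ t: profile 6-3-1 — obeys.
(f) l ɫ l x: profile 5-5-5-3 — obeys.
(g) w ʒ ʃ p: profile 7-3-3-1 — obeys.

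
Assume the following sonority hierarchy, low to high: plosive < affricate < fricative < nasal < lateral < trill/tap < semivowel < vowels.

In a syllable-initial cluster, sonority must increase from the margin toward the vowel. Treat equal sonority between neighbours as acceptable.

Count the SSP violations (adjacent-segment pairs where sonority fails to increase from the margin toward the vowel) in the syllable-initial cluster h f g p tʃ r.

1

/h/: fricative = 3.
/f/: fricative = 3.
/g/: plosive = 1.
/p/: plosive = 1.
/tʃ/: affricate = 2.
/r/: trill/tap = 6.
/h/→/f/: 3→3 (plateau, allowed) — ok.
/f/→/g/: 3→1 (does not rise) — violation.
/g/→/p/: 1→1 (plateau, allowed) — ok.
/p/→/tʃ/: 1→2 (rises) — ok.
/tʃ/→/r/: 2→6 (rises) — ok.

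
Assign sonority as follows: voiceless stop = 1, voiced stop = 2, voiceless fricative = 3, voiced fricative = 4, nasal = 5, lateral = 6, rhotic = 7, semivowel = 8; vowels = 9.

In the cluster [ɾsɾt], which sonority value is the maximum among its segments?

/ɾ/ — rhotic, sonority 7.
/s/ — voiceless fricative, sonority 3.
/ɾ/ — rhotic, sonority 7.
/t/ — voiceless stop, sonority 1.
The maximum is 7.

7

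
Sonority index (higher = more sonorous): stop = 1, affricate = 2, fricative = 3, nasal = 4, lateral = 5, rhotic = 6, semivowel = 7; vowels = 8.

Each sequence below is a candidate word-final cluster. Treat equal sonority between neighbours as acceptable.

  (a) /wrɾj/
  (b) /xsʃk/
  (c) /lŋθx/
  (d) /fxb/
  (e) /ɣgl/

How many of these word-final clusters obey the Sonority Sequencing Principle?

3

(a) /wrɾj/: profile 7-6-6-7 — violates.
(b) /xsʃk/: profile 3-3-3-1 — obeys.
(c) /lŋθx/: profile 5-4-3-3 — obeys.
(d) /fxb/: profile 3-3-1 — obeys.
(e) /ɣgl/: profile 3-1-5 — violates.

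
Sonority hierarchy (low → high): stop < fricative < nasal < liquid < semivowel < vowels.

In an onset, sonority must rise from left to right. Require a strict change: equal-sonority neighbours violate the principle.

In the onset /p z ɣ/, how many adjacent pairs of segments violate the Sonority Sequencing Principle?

1

/p/: stop = 1.
/z/: fricative = 2.
/ɣ/: fricative = 2.
/p/→/z/: 1→2 (rises) — ok.
/z/→/ɣ/: 2→2 (plateau) — violation.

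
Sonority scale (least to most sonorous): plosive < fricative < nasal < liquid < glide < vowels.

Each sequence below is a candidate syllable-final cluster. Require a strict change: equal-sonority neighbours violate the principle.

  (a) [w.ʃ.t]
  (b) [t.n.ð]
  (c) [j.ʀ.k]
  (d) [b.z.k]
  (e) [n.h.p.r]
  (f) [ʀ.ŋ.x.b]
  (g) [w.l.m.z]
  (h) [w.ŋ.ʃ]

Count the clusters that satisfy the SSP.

(a) [w.ʃ.t]: profile 5-2-1 — obeys.
(b) [t.n.ð]: profile 1-3-2 — violates.
(c) [j.ʀ.k]: profile 5-4-1 — obeys.
(d) [b.z.k]: profile 1-2-1 — violates.
(e) [n.h.p.r]: profile 3-2-1-4 — violates.
(f) [ʀ.ŋ.x.b]: profile 4-3-2-1 — obeys.
(g) [w.l.m.z]: profile 5-4-3-2 — obeys.
(h) [w.ŋ.ʃ]: profile 5-3-2 — obeys.

5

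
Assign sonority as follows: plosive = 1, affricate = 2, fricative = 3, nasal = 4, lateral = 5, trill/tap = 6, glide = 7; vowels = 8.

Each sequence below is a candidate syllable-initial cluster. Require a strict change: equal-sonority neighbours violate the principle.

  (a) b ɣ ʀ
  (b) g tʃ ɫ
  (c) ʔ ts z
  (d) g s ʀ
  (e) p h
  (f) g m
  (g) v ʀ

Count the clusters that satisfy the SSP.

7

(a) sonority 1-3-6: well-formed.
(b) sonority 1-2-5: well-formed.
(c) sonority 1-2-3: well-formed.
(d) sonority 1-3-6: well-formed.
(e) sonority 1-3: well-formed.
(f) sonority 1-4: well-formed.
(g) sonority 3-6: well-formed.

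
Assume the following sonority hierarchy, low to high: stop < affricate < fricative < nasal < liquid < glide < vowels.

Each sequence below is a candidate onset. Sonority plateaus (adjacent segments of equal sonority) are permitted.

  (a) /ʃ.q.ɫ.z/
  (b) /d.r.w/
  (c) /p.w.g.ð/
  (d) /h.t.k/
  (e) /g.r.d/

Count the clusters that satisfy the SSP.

(a) 3-1-5-3 → violates
(b) 1-5-6 → obeys
(c) 1-6-1-3 → violates
(d) 3-1-1 → violates
(e) 1-5-1 → violates

1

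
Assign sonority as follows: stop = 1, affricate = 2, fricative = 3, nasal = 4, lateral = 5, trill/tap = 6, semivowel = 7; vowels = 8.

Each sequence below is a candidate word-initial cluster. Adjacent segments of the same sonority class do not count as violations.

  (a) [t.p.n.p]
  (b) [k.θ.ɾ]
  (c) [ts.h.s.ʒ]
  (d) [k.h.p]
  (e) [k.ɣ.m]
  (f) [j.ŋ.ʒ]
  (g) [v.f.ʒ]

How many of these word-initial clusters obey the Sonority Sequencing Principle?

(a) 1-1-4-1 → violates
(b) 1-3-6 → obeys
(c) 2-3-3-3 → obeys
(d) 1-3-1 → violates
(e) 1-3-4 → obeys
(f) 7-4-3 → violates
(g) 3-3-3 → obeys

4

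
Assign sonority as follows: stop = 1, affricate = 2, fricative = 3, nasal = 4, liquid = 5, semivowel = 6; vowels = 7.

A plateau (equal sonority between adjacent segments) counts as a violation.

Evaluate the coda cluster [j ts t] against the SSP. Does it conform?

yes

/j/ is a semivowel (sonority 6).
/ts/ is an affricate (sonority 2).
/t/ is a stop (sonority 1).
The profile 6-2-1 strictly falls, so the coda cluster satisfies the SSP.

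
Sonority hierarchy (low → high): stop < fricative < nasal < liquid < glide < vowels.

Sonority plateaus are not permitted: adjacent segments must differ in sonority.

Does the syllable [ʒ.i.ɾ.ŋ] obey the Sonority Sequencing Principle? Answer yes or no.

yes

Onset: /ʒ/ is a fricative (sonority 2); then the nucleus /i/ (sonority 6).
Onset profile 2-6 — rises to the nucleus.
Coda: /ɾ/ is a liquid (sonority 4), /ŋ/ is a nasal (sonority 3).
Coda profile 6-4-3 — falls from the nucleus.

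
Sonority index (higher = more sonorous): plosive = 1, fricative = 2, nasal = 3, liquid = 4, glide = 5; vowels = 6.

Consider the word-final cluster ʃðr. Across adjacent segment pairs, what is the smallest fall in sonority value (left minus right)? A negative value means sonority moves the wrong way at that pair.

/ʃ/: fricative = 2.
/ð/: fricative = 2.
/r/: liquid = 4.
/ʃ/→/ð/: change +0.
/ð/→/r/: change -2.
Minimum = -2.

-2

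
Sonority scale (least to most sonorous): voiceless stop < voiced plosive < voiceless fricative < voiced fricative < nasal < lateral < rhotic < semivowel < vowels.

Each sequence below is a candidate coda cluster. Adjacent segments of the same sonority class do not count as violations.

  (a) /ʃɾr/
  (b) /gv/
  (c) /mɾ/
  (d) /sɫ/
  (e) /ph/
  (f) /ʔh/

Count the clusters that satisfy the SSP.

0

(a) 3-7-7 → violates
(b) 2-4 → violates
(c) 5-7 → violates
(d) 3-6 → violates
(e) 1-3 → violates
(f) 1-3 → violates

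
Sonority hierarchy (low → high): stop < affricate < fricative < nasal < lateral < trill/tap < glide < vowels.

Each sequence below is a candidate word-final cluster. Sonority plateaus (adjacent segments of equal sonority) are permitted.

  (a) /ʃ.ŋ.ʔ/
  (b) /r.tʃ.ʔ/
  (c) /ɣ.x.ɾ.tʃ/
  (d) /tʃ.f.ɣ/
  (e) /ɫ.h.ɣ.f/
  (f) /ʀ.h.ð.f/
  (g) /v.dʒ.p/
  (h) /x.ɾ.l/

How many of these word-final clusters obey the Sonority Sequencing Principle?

4

(a) 3-4-1 → violates
(b) 6-2-1 → obeys
(c) 3-3-6-2 → violates
(d) 2-3-3 → violates
(e) 5-3-3-3 → obeys
(f) 6-3-3-3 → obeys
(g) 3-2-1 → obeys
(h) 3-6-5 → violates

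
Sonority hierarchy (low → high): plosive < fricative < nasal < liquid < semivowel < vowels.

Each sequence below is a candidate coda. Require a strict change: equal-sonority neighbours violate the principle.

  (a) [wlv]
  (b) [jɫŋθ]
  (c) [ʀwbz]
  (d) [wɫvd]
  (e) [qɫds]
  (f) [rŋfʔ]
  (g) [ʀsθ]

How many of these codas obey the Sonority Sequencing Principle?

4

(a) [wlv]: profile 5-4-2 — obeys.
(b) [jɫŋθ]: profile 5-4-3-2 — obeys.
(c) [ʀwbz]: profile 4-5-1-2 — violates.
(d) [wɫvd]: profile 5-4-2-1 — obeys.
(e) [qɫds]: profile 1-4-1-2 — violates.
(f) [rŋfʔ]: profile 4-3-2-1 — obeys.
(g) [ʀsθ]: profile 4-2-2 — violates.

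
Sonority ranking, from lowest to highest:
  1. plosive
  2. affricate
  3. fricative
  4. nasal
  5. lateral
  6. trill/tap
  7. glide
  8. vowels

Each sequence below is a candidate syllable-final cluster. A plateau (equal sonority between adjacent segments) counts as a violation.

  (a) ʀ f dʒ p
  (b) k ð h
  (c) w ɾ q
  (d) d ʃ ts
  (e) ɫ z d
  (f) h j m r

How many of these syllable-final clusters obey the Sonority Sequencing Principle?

3

(a) sonority 6-3-2-1: well-formed.
(b) sonority 1-3-3: ill-formed.
(c) sonority 7-6-1: well-formed.
(d) sonority 1-3-2: ill-formed.
(e) sonority 5-3-1: well-formed.
(f) sonority 3-7-4-6: ill-formed.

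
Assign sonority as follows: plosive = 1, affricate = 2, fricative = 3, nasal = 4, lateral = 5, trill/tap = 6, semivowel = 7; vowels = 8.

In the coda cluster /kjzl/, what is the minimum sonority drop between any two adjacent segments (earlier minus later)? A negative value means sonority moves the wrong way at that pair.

-6

/k/: plosive = 1.
/j/: semivowel = 7.
/z/: fricative = 3.
/l/: lateral = 5.
/k/→/j/: change -6.
/j/→/z/: change +4.
/z/→/l/: change -2.
Minimum = -6.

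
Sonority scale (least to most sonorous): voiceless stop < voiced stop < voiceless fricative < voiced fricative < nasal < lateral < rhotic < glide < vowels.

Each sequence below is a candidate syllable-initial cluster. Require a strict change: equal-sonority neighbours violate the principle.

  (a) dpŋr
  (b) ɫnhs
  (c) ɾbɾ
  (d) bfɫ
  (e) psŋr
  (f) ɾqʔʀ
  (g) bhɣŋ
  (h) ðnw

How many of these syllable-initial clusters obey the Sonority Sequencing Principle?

4

(a) dpŋr: profile 2-1-5-7 — violates.
(b) ɫnhs: profile 6-5-3-3 — violates.
(c) ɾbɾ: profile 7-2-7 — violates.
(d) bfɫ: profile 2-3-6 — obeys.
(e) psŋr: profile 1-3-5-7 — obeys.
(f) ɾqʔʀ: profile 7-1-1-7 — violates.
(g) bhɣŋ: profile 2-3-4-5 — obeys.
(h) ðnw: profile 4-5-8 — obeys.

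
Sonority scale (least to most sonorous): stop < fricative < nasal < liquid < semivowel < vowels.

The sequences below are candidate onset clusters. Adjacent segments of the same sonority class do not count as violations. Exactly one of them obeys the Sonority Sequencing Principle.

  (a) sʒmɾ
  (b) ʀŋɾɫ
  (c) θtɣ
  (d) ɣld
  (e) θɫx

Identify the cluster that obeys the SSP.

a

(a) 2-2-3-4 → obeys
(b) 4-3-4-4 → violates
(c) 2-1-2 → violates
(d) 2-4-1 → violates
(e) 2-4-2 → violates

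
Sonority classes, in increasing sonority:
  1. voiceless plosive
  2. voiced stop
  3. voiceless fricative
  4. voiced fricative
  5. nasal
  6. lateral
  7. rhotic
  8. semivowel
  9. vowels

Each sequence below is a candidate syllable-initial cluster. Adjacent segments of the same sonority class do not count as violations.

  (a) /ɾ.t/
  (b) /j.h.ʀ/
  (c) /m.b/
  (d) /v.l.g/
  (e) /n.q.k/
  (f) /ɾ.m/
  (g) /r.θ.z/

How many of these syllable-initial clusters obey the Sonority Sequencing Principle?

0

(a) 7-1 → violates
(b) 8-3-7 → violates
(c) 5-2 → violates
(d) 4-6-2 → violates
(e) 5-1-1 → violates
(f) 7-5 → violates
(g) 7-3-4 → violates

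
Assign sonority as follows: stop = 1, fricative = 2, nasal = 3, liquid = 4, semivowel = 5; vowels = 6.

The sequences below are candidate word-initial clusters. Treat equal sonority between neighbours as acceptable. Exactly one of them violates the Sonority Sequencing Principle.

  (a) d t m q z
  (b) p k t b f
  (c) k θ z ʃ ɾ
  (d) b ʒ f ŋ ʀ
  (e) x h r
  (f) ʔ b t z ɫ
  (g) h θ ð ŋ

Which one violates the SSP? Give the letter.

a

(a) sonority 1-1-3-1-2: ill-formed.
(b) sonority 1-1-1-1-2: well-formed.
(c) sonority 1-2-2-2-4: well-formed.
(d) sonority 1-2-2-3-4: well-formed.
(e) sonority 2-2-4: well-formed.
(f) sonority 1-1-1-2-4: well-formed.
(g) sonority 2-2-2-3: well-formed.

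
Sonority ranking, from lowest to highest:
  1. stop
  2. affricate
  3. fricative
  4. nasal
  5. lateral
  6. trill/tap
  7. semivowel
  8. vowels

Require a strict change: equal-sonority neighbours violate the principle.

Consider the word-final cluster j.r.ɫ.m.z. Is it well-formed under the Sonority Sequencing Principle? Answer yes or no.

yes

/j/ is a semivowel (sonority 7).
/r/ is a trill/tap (sonority 6).
/ɫ/ is a lateral (sonority 5).
/m/ is a nasal (sonority 4).
/z/ is a fricative (sonority 3).
The profile 7-6-5-4-3 strictly falls, so the word-final cluster satisfies the SSP.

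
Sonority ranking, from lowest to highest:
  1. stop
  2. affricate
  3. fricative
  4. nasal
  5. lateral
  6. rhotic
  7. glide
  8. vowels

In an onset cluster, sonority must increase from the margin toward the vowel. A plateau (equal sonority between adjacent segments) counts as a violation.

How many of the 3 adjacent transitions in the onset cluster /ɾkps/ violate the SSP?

/ɾ/ is a rhotic (sonority 6).
/k/ is a stop (sonority 1).
/p/ is a stop (sonority 1).
/s/ is a fricative (sonority 3).
/ɾ/→/k/: 6→1 (does not rise) — violation.
/k/→/p/: 1→1 (plateau) — violation.
/p/→/s/: 1→3 (rises) — ok.

2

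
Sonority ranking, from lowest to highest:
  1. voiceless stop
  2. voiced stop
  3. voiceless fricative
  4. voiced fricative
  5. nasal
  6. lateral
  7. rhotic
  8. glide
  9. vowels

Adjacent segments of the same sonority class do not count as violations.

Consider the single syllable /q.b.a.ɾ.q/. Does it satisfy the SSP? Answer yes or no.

Onset: /q/ is a voiceless stop (sonority 1), /b/ is a voiced stop (sonority 2); then the nucleus /a/ (sonority 9).
Onset profile 1-2-9 — rises to the nucleus.
Coda: /ɾ/ is a rhotic (sonority 7), /q/ is a voiceless stop (sonority 1).
Coda profile 9-7-1 — falls from the nucleus.

yes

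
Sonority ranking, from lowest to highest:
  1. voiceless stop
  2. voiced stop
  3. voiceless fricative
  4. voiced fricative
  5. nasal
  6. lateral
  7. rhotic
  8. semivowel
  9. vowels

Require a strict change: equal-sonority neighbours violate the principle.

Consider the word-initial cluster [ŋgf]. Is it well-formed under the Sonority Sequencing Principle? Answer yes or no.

no

/ŋ/ is a nasal (sonority 5).
/g/ is a voiced stop (sonority 2).
/f/ is a voiceless fricative (sonority 3).
The profile is 5-2-3. Between /ŋ/ (5) and /g/ (2) sonority does not rise, so the cluster violates the SSP.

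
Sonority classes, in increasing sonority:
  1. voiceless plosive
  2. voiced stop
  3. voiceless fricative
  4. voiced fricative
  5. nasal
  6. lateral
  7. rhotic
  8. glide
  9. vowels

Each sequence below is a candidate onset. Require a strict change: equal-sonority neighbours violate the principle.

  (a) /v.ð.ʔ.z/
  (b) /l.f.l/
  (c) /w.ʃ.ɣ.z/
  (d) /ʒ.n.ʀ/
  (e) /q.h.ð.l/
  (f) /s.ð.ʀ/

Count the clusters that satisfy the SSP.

3

(a) sonority 4-4-1-4: ill-formed.
(b) sonority 6-3-6: ill-formed.
(c) sonority 8-3-4-4: ill-formed.
(d) sonority 4-5-7: well-formed.
(e) sonority 1-3-4-6: well-formed.
(f) sonority 3-4-7: well-formed.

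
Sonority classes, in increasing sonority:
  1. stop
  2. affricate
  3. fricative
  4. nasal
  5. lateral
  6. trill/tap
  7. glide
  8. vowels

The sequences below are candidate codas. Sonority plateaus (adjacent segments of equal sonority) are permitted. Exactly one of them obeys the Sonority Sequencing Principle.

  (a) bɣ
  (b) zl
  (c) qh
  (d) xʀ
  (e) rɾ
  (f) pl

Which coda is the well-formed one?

e

(a) sonority 1-3: ill-formed.
(b) sonority 3-5: ill-formed.
(c) sonority 1-3: ill-formed.
(d) sonority 3-6: ill-formed.
(e) sonority 6-6: well-formed.
(f) sonority 1-5: ill-formed.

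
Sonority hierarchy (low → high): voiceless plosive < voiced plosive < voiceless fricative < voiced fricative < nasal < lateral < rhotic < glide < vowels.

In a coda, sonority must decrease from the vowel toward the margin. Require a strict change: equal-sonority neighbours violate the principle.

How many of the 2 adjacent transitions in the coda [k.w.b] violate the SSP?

1

/k/: voiceless plosive = 1.
/w/: glide = 8.
/b/: voiced plosive = 2.
/k/→/w/: 1→8 (does not fall) — violation.
/w/→/b/: 8→2 (falls) — ok.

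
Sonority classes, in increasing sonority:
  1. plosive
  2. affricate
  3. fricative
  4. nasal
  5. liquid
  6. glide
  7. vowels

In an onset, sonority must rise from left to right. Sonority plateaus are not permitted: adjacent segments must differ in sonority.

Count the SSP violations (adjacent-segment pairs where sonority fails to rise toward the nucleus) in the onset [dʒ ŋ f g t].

/dʒ/ — affricate, sonority 2.
/ŋ/ — nasal, sonority 4.
/f/ — fricative, sonority 3.
/g/ — plosive, sonority 1.
/t/ — plosive, sonority 1.
/dʒ/→/ŋ/: 2→4 (rises) — ok.
/ŋ/→/f/: 4→3 (does not rise) — violation.
/f/→/g/: 3→1 (does not rise) — violation.
/g/→/t/: 1→1 (plateau) — violation.

3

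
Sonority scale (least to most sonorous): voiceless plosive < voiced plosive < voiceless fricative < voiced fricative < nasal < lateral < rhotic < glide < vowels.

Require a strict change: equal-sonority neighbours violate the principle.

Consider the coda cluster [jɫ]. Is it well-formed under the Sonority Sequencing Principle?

yes

/j/: glide = 8.
/ɫ/: lateral = 6.
The profile 8-6 strictly falls, so the coda cluster satisfies the SSP.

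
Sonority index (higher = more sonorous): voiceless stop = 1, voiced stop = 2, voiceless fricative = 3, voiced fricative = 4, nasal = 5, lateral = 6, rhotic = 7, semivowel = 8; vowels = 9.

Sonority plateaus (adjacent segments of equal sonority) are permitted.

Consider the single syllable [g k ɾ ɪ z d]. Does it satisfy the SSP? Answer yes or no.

no

Onset: /g/ is a voiced stop (sonority 2), /k/ is a voiceless stop (sonority 1), /ɾ/ is a rhotic (sonority 7); then the nucleus /ɪ/ (sonority 9).
Onset profile 2-1-7-9 — does not rise throughout.
Coda: /z/ is a voiced fricative (sonority 4), /d/ is a voiced stop (sonority 2).
Coda profile 9-4-2 — falls from the nucleus.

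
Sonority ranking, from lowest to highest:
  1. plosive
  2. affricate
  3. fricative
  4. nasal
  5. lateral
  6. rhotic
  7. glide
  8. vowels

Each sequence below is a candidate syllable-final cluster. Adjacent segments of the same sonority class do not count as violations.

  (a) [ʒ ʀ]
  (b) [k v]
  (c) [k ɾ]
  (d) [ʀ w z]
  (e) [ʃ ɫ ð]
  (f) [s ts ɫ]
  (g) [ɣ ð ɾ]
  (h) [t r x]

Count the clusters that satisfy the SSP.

(a) [ʒ ʀ]: profile 3-6 — violates.
(b) [k v]: profile 1-3 — violates.
(c) [k ɾ]: profile 1-6 — violates.
(d) [ʀ w z]: profile 6-7-3 — violates.
(e) [ʃ ɫ ð]: profile 3-5-3 — violates.
(f) [s ts ɫ]: profile 3-2-5 — violates.
(g) [ɣ ð ɾ]: profile 3-3-6 — violates.
(h) [t r x]: profile 1-6-3 — violates.

0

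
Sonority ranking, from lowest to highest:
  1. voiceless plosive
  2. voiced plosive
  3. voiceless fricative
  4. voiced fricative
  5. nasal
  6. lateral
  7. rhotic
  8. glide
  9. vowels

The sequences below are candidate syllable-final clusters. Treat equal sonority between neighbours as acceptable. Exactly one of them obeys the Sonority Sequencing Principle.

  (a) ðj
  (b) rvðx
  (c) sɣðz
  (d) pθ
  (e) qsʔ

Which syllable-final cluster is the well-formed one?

(a) ðj: profile 4-8 — violates.
(b) rvðx: profile 7-4-4-3 — obeys.
(c) sɣðz: profile 3-4-4-4 — violates.
(d) pθ: profile 1-3 — violates.
(e) qsʔ: profile 1-3-1 — violates.

b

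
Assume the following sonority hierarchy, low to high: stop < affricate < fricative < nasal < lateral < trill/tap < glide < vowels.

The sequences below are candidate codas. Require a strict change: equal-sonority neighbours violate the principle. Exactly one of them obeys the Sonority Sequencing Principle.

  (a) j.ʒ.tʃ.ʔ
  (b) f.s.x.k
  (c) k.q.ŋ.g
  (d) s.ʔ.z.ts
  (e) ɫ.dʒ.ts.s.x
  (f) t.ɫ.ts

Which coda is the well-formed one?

a

(a) sonority 7-3-2-1: well-formed.
(b) sonority 3-3-3-1: ill-formed.
(c) sonority 1-1-4-1: ill-formed.
(d) sonority 3-1-3-2: ill-formed.
(e) sonority 5-2-2-3-3: ill-formed.
(f) sonority 1-5-2: ill-formed.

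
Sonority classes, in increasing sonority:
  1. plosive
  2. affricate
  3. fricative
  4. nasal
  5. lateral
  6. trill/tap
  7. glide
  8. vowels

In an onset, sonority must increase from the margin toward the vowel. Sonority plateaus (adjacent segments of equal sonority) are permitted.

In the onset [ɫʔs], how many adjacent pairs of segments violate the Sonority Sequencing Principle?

/ɫ/: lateral = 5.
/ʔ/: plosive = 1.
/s/: fricative = 3.
/ɫ/→/ʔ/: 5→1 (does not rise) — violation.
/ʔ/→/s/: 1→3 (rises) — ok.

1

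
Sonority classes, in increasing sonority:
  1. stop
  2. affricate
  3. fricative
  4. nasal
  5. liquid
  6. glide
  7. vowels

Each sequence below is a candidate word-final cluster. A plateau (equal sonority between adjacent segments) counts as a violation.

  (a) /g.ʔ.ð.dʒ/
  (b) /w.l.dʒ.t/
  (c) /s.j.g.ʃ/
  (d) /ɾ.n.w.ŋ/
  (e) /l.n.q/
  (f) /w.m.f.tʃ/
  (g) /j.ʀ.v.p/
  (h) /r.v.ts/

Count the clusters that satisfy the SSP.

(a) sonority 1-1-3-2: ill-formed.
(b) sonority 6-5-2-1: well-formed.
(c) sonority 3-6-1-3: ill-formed.
(d) sonority 5-4-6-4: ill-formed.
(e) sonority 5-4-1: well-formed.
(f) sonority 6-4-3-2: well-formed.
(g) sonority 6-5-3-1: well-formed.
(h) sonority 5-3-2: well-formed.

5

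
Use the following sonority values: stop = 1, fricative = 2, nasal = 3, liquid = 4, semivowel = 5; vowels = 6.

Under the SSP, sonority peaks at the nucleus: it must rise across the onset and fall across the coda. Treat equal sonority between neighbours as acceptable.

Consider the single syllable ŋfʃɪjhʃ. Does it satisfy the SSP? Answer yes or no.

Onset: /ŋ/ is a nasal (sonority 3), /f/ is a fricative (sonority 2), /ʃ/ is a fricative (sonority 2); then the nucleus /ɪ/ (sonority 6).
Onset profile 3-2-2-6 — does not rise throughout.
Coda: /j/ is a semivowel (sonority 5), /h/ is a fricative (sonority 2), /ʃ/ is a fricative (sonority 2).
Coda profile 6-5-2-2 — falls from the nucleus.

no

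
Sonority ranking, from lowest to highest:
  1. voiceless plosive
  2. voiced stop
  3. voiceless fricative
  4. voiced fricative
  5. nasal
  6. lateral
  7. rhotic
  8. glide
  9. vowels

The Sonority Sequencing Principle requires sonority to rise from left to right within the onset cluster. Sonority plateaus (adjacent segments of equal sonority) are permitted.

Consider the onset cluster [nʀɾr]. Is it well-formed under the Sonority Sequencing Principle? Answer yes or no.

yes

/n/ is a nasal (sonority 5).
/ʀ/ is a rhotic (sonority 7).
/ɾ/ is a rhotic (sonority 7).
/r/ is a rhotic (sonority 7).
The profile 5-7-7-7 is non-decreasing (plateaus allowed), so the onset cluster satisfies the SSP.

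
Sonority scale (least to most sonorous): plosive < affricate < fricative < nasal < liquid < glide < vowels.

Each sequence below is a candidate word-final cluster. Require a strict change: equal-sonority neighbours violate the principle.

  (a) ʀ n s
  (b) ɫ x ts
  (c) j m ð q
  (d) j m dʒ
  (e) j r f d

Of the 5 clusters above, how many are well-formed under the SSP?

(a) ʀ n s: profile 5-4-3 — obeys.
(b) ɫ x ts: profile 5-3-2 — obeys.
(c) j m ð q: profile 6-4-3-1 — obeys.
(d) j m dʒ: profile 6-4-2 — obeys.
(e) j r f d: profile 6-5-3-1 — obeys.

5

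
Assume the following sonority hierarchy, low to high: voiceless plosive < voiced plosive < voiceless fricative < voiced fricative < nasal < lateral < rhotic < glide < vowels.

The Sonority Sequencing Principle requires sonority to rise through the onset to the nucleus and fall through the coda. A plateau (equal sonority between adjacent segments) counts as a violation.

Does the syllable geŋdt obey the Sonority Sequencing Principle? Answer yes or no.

yes

Onset: /g/ is a voiced plosive (sonority 2); then the nucleus /e/ (sonority 9).
Onset profile 2-9 — rises to the nucleus.
Coda: /ŋ/ is a nasal (sonority 5), /d/ is a voiced plosive (sonority 2), /t/ is a voiceless plosive (sonority 1).
Coda profile 9-5-2-1 — falls from the nucleus.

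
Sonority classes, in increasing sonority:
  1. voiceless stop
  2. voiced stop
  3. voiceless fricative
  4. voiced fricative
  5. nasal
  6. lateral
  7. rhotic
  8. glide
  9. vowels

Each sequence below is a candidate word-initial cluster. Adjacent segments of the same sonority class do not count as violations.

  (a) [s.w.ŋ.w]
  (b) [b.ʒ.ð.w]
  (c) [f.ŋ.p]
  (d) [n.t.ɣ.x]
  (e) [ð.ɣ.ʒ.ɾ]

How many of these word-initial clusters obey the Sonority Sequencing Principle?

2

(a) [s.w.ŋ.w]: profile 3-8-5-8 — violates.
(b) [b.ʒ.ð.w]: profile 2-4-4-8 — obeys.
(c) [f.ŋ.p]: profile 3-5-1 — violates.
(d) [n.t.ɣ.x]: profile 5-1-4-3 — violates.
(e) [ð.ɣ.ʒ.ɾ]: profile 4-4-4-7 — obeys.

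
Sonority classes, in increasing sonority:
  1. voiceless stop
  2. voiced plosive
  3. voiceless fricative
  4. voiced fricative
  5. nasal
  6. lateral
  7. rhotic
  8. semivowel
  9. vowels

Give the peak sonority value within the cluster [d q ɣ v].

4

/d/: voiced plosive = 2.
/q/: voiceless stop = 1.
/ɣ/: voiced fricative = 4.
/v/: voiced fricative = 4.
The maximum is 4.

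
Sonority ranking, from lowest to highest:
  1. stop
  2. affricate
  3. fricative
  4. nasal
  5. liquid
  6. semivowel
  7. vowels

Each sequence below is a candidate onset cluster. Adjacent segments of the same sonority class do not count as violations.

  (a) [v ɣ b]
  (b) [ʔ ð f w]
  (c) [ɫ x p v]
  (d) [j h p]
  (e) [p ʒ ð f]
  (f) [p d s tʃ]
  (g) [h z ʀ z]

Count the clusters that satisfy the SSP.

2

(a) 3-3-1 → violates
(b) 1-3-3-6 → obeys
(c) 5-3-1-3 → violates
(d) 6-3-1 → violates
(e) 1-3-3-3 → obeys
(f) 1-1-3-2 → violates
(g) 3-3-5-3 → violates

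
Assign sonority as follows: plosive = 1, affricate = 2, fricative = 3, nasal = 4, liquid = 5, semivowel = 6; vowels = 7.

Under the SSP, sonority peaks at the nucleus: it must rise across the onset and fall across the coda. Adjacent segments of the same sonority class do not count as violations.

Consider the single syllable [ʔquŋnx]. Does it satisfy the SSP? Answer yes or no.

yes

Onset: /ʔ/ is a plosive (sonority 1), /q/ is a plosive (sonority 1); then the nucleus /u/ (sonority 7).
Onset profile 1-1-7 — rises to the nucleus.
Coda: /ŋ/ is a nasal (sonority 4), /n/ is a nasal (sonority 4), /x/ is a fricative (sonority 3).
Coda profile 7-4-4-3 — falls from the nucleus.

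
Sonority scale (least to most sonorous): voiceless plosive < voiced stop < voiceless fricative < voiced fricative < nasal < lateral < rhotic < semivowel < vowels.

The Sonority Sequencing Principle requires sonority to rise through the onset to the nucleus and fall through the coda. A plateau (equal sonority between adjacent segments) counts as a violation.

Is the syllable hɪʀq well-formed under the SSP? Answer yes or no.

Onset: /h/ is a voiceless fricative (sonority 3); then the nucleus /ɪ/ (sonority 9).
Onset profile 3-9 — rises to the nucleus.
Coda: /ʀ/ is a rhotic (sonority 7), /q/ is a voiceless plosive (sonority 1).
Coda profile 9-7-1 — falls from the nucleus.

yes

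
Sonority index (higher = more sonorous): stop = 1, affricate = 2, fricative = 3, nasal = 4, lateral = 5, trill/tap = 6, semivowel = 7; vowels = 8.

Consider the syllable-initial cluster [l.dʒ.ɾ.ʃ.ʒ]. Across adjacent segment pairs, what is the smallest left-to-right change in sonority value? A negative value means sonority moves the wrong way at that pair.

/l/ is a lateral (sonority 5).
/dʒ/ is an affricate (sonority 2).
/ɾ/ is a trill/tap (sonority 6).
/ʃ/ is a fricative (sonority 3).
/ʒ/ is a fricative (sonority 3).
/l/→/dʒ/: change -3.
/dʒ/→/ɾ/: change +4.
/ɾ/→/ʃ/: change -3.
/ʃ/→/ʒ/: change +0.
Minimum = -3.

-3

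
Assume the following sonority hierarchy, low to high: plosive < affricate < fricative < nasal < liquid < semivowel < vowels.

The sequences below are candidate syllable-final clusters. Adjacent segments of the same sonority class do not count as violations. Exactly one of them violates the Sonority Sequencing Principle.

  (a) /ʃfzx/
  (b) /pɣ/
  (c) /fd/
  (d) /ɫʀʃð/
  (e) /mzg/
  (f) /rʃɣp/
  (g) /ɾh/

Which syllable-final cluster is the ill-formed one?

b

(a) /ʃfzx/: profile 3-3-3-3 — obeys.
(b) /pɣ/: profile 1-3 — violates.
(c) /fd/: profile 3-1 — obeys.
(d) /ɫʀʃð/: profile 5-5-3-3 — obeys.
(e) /mzg/: profile 4-3-1 — obeys.
(f) /rʃɣp/: profile 5-3-3-1 — obeys.
(g) /ɾh/: profile 5-3 — obeys.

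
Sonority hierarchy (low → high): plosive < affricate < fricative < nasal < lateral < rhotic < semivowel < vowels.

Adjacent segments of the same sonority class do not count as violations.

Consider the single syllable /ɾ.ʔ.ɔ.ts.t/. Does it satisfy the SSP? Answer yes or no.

no

Onset: /ɾ/ is a rhotic (sonority 6), /ʔ/ is a plosive (sonority 1); then the nucleus /ɔ/ (sonority 8).
Onset profile 6-1-8 — does not rise throughout.
Coda: /ts/ is an affricate (sonority 2), /t/ is a plosive (sonority 1).
Coda profile 8-2-1 — falls from the nucleus.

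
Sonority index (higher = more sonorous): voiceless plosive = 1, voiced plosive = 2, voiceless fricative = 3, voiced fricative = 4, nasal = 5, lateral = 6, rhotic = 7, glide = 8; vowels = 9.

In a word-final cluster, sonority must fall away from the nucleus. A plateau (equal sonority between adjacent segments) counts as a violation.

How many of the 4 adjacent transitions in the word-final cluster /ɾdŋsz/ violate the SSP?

/ɾ/: rhotic = 7.
/d/: voiced plosive = 2.
/ŋ/: nasal = 5.
/s/: voiceless fricative = 3.
/z/: voiced fricative = 4.
/ɾ/→/d/: 7→2 (falls) — ok.
/d/→/ŋ/: 2→5 (does not fall) — violation.
/ŋ/→/s/: 5→3 (falls) — ok.
/s/→/z/: 3→4 (does not fall) — violation.

2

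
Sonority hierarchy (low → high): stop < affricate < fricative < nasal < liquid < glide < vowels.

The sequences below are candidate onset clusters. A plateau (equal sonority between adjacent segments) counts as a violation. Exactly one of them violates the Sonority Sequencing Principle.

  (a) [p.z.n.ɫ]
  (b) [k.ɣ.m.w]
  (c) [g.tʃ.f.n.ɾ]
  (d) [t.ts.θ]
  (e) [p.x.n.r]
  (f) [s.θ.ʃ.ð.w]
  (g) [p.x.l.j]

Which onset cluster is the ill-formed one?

(a) [p.z.n.ɫ]: profile 1-3-4-5 — obeys.
(b) [k.ɣ.m.w]: profile 1-3-4-6 — obeys.
(c) [g.tʃ.f.n.ɾ]: profile 1-2-3-4-5 — obeys.
(d) [t.ts.θ]: profile 1-2-3 — obeys.
(e) [p.x.n.r]: profile 1-3-4-5 — obeys.
(f) [s.θ.ʃ.ð.w]: profile 3-3-3-3-6 — violates.
(g) [p.x.l.j]: profile 1-3-5-6 — obeys.

f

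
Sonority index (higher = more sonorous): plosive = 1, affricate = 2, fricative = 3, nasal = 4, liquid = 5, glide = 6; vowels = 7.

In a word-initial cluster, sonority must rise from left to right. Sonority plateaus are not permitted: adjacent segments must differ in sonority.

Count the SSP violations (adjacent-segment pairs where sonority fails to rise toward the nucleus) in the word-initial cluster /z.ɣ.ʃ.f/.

3

/z/ is a fricative (sonority 3).
/ɣ/ is a fricative (sonority 3).
/ʃ/ is a fricative (sonority 3).
/f/ is a fricative (sonority 3).
/z/→/ɣ/: 3→3 (plateau) — violation.
/ɣ/→/ʃ/: 3→3 (plateau) — violation.
/ʃ/→/f/: 3→3 (plateau) — violation.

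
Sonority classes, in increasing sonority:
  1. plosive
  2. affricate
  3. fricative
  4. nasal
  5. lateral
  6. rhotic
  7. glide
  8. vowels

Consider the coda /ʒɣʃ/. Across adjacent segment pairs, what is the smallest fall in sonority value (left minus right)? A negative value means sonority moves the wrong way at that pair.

/ʒ/ — fricative, sonority 3.
/ɣ/ — fricative, sonority 3.
/ʃ/ — fricative, sonority 3.
/ʒ/→/ɣ/: change +0.
/ɣ/→/ʃ/: change +0.
Minimum = 0.

0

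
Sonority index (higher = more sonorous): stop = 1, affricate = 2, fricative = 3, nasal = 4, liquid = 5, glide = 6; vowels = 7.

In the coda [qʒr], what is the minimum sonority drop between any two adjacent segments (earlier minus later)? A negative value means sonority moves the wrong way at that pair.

-2

/q/: stop = 1.
/ʒ/: fricative = 3.
/r/: liquid = 5.
/q/→/ʒ/: change -2.
/ʒ/→/r/: change -2.
Minimum = -2.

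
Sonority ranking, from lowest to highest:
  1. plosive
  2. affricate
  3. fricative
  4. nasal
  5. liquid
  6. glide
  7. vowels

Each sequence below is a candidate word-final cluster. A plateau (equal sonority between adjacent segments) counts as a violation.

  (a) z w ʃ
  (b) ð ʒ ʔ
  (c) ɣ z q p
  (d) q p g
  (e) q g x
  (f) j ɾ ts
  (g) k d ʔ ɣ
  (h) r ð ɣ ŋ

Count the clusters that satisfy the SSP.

(a) sonority 3-6-3: ill-formed.
(b) sonority 3-3-1: ill-formed.
(c) sonority 3-3-1-1: ill-formed.
(d) sonority 1-1-1: ill-formed.
(e) sonority 1-1-3: ill-formed.
(f) sonority 6-5-2: well-formed.
(g) sonority 1-1-1-3: ill-formed.
(h) sonority 5-3-3-4: ill-formed.

1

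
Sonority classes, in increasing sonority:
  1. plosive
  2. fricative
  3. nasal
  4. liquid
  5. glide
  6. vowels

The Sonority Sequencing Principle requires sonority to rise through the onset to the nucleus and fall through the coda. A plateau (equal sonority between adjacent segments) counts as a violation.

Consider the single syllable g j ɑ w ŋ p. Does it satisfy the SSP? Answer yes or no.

Onset: /g/ is a plosive (sonority 1), /j/ is a glide (sonority 5); then the nucleus /ɑ/ (sonority 6).
Onset profile 1-5-6 — rises to the nucleus.
Coda: /w/ is a glide (sonority 5), /ŋ/ is a nasal (sonority 3), /p/ is a plosive (sonority 1).
Coda profile 6-5-3-1 — falls from the nucleus.

yes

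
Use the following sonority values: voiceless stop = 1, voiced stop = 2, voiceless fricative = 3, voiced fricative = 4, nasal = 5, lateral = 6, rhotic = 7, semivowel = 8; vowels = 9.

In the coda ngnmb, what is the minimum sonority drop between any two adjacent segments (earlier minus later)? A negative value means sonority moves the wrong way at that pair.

-3

/n/: nasal = 5.
/g/: voiced stop = 2.
/n/: nasal = 5.
/m/: nasal = 5.
/b/: voiced stop = 2.
/n/→/g/: change +3.
/g/→/n/: change -3.
/n/→/m/: change +0.
/m/→/b/: change +3.
Minimum = -3.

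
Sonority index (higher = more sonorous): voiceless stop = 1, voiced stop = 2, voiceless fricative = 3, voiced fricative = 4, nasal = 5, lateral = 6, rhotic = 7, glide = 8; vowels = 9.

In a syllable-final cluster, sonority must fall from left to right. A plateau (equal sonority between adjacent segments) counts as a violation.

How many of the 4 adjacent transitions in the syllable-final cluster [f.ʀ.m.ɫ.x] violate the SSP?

2

/f/ is a voiceless fricative (sonority 3).
/ʀ/ is a rhotic (sonority 7).
/m/ is a nasal (sonority 5).
/ɫ/ is a lateral (sonority 6).
/x/ is a voiceless fricative (sonority 3).
/f/→/ʀ/: 3→7 (does not fall) — violation.
/ʀ/→/m/: 7→5 (falls) — ok.
/m/→/ɫ/: 5→6 (does not fall) — violation.
/ɫ/→/x/: 6→3 (falls) — ok.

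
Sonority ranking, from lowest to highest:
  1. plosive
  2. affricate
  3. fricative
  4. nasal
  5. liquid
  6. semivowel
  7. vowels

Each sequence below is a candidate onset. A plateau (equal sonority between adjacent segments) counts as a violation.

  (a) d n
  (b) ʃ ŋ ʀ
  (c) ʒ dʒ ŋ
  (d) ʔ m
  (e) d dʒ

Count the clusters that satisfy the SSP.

4

(a) sonority 1-4: well-formed.
(b) sonority 3-4-5: well-formed.
(c) sonority 3-2-4: ill-formed.
(d) sonority 1-4: well-formed.
(e) sonority 1-2: well-formed.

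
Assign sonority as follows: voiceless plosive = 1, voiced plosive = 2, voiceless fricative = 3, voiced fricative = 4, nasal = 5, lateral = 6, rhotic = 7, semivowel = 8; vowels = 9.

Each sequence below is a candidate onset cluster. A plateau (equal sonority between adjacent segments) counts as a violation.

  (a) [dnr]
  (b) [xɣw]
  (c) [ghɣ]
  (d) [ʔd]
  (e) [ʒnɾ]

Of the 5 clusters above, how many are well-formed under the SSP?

5

(a) sonority 2-5-7: well-formed.
(b) sonority 3-4-8: well-formed.
(c) sonority 2-3-4: well-formed.
(d) sonority 1-2: well-formed.
(e) sonority 4-5-7: well-formed.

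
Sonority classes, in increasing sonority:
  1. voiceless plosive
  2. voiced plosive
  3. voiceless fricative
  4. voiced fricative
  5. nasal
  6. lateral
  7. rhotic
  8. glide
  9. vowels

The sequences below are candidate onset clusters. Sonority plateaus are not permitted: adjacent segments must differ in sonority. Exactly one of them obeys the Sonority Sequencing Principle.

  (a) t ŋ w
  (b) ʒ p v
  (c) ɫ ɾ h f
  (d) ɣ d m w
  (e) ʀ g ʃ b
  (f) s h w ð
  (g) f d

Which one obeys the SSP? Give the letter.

(a) t ŋ w: profile 1-5-8 — obeys.
(b) ʒ p v: profile 4-1-4 — violates.
(c) ɫ ɾ h f: profile 6-7-3-3 — violates.
(d) ɣ d m w: profile 4-2-5-8 — violates.
(e) ʀ g ʃ b: profile 7-2-3-2 — violates.
(f) s h w ð: profile 3-3-8-4 — violates.
(g) f d: profile 3-2 — violates.

a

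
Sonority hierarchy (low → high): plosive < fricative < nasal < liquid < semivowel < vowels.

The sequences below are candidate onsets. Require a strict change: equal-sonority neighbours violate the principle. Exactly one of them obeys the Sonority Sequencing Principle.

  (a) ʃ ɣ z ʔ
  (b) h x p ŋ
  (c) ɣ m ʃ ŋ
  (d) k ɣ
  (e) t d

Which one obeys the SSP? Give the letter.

d

(a) sonority 2-2-2-1: ill-formed.
(b) sonority 2-2-1-3: ill-formed.
(c) sonority 2-3-2-3: ill-formed.
(d) sonority 1-2: well-formed.
(e) sonority 1-1: ill-formed.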